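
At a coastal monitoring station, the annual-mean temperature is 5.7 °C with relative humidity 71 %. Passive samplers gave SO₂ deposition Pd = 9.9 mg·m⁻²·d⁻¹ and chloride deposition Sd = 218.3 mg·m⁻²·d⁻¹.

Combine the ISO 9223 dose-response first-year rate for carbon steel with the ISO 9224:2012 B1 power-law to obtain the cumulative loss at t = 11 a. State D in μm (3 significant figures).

D(11) = 176 μm

carbon steel: temperature factor f = +0.150·(-4.3) = -0.6450
  SO₂ term: 1.77·9.9^0.52·exp(0.02·71-0.6450) = 12.66
  Sd branch = 0.102·Sd^0.62·e^(0.033·RH+0.04·T) = 37.62 μm/a
  r_corr = 12.66 + 37.62 = 50.27 μm/a
ISO 9224: D(t) = r_corr · t^b with b = 0.523 (carbon steel, B1)
  D(11) = 50.27 × 11^0.523 = 50.27 × 3.505 = 176.2 μm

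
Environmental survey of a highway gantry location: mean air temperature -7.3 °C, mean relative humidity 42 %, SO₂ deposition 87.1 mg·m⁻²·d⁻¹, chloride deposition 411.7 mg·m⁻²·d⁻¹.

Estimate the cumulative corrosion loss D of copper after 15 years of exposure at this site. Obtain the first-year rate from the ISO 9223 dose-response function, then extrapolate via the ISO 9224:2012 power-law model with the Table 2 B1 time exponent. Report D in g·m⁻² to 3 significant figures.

D(15) = 10.3 g·m⁻²

copper: f(T) = +0.126·(T−10) [T≤10 °C] = -2.1798
  Pd branch = 0.0053·Pd^0.26·e^(0.059·RH+f) = 0.02281 μm/a
  Cl⁻ term: 0.01025·411.7^0.27·exp(0.036·42+0.049·-7.3) = 0.1652
  r_corr = 0.02281 + 0.1652 = 0.188 μm/a
Long-term exponent b (ISO 9224 Table 2, B1) = 0.667
  D(15) = 0.188 × 15^0.667 = 0.188 × 6.088 = 1.144 μm
  Mass loss = 1.144 μm × 8.96 g/cm³ = 10.25 g·m⁻²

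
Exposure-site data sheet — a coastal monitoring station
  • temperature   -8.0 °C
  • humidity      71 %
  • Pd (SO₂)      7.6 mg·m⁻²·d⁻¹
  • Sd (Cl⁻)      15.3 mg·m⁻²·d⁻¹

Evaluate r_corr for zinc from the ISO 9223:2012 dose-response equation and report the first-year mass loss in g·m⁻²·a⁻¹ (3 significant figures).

r_corr = 3.50 g·m⁻²·a⁻¹

zinc: temperature factor f = +0.038·(-18.0) = -0.6840
  SO₂ term: 0.0129·7.6^0.44·exp(0.046·71-0.6840) = 0.4164
  Cl⁻ term: 0.0175·15.3^0.57·exp(0.008·71+0.085·-8.0) = 0.07407
  sum: 0.4164 + 0.07407 → r_corr = 0.4905 μm/a
Convert to mass loss: 0.4905 μm/a × 7.14 g/cm³ = 3.502 g·m⁻²·a⁻¹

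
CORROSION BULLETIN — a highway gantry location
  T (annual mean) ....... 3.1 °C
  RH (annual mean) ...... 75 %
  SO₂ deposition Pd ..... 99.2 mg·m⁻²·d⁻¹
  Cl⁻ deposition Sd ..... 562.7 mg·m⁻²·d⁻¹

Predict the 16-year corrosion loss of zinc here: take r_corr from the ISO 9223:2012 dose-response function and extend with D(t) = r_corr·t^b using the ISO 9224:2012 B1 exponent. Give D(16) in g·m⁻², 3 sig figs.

zinc: temperature factor f = +0.038·(-6.9) = -0.2622
  Pd branch = 0.0129·Pd^0.44·e^(0.046·RH+f) = 2.363 μm/a
  Sd branch = 0.0175·Sd^0.57·e^(0.008·RH+0.085·T) = 1.534 μm/a
  sum: 2.363 + 1.534 → r_corr = 3.897 μm/a
Long-term exponent b (ISO 9224 Table 2, B1) = 0.813
  D(16) = 3.897 × 16^0.813 = 3.897 × 9.527 = 37.12 μm
  Mass loss = 37.12 μm × 7.14 g/cm³ = 265.1 g·m⁻²

D(16) = 265 g·m⁻²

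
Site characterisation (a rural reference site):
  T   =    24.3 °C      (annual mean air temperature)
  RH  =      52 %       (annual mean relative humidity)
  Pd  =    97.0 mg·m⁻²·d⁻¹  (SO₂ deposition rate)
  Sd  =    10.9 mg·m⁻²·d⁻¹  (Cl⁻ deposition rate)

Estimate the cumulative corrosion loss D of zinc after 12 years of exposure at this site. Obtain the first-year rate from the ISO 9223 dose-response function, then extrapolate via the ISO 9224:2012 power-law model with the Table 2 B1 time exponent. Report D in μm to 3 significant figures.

D(12) = 9.04 μm

zinc: f(T) = -0.071·(T−10) [T>10 °C] = -1.0153
  Pd branch = 0.0129·Pd^0.44·e^(0.046·RH+f) = 0.3825 μm/a
  Cl⁻ term: 0.0175·10.9^0.57·exp(0.008·52+0.085·24.3) = 0.8167
  sum: 0.3825 + 0.8167 → r_corr = 1.199 μm/a
Long-term exponent b (ISO 9224 Table 2, B1) = 0.813
  D(12) = 1.199 × 12^0.813 = 1.199 × 7.54 = 9.042 μm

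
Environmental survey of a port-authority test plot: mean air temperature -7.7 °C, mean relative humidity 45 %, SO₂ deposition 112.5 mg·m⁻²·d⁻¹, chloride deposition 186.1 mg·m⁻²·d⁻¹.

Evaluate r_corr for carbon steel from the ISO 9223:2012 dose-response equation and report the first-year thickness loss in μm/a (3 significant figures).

carbon steel: f(T) = +0.150·(T−10) [T≤10 °C] = -2.6550
  sulphur-dioxide contribution → 3.568 μm/a
  chloride contribution → 8.453 μm/a
  ⇒ r_corr(carbon steel) = 12.02 μm/a

r_corr = 12.0 μm/a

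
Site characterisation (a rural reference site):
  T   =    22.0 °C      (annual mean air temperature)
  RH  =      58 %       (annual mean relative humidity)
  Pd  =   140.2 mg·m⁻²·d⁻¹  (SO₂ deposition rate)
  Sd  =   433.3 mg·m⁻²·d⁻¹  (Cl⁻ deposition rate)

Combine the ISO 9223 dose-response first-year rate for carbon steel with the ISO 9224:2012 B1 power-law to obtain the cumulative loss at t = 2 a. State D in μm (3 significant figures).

D(2) = 159 μm

carbon steel: temperature factor f = -0.054·(12.0) = -0.6480
  Pd branch = 1.77·Pd^0.52·e^(0.02·RH+f) = 38.6 μm/a
  Cl⁻ term: 0.102·433.3^0.62·exp(0.033·58+0.04·22.0) = 71.92
  sum: 38.6 + 71.92 → r_corr = 110.5 μm/a
Power-law: D(2) = r_corr · 2^0.523
  D(2) = 110.5 × 2^0.523 = 110.5 × 1.437 = 158.8 μm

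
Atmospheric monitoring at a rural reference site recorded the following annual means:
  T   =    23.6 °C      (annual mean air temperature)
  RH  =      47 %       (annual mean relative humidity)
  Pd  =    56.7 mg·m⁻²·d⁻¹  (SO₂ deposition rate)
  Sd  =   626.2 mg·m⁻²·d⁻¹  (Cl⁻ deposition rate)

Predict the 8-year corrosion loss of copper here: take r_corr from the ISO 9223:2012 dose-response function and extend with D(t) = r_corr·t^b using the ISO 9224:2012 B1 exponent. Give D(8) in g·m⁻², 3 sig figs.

D(8) = 39.0 g·m⁻²

copper: T>10 °C ⇒ hinge -0.080·(23.6−10) = -1.0880
  SO₂ term: 0.0053·56.7^0.26·exp(0.059·47-1.0880) = 0.08166
  Sd branch = 0.01025·Sd^0.27·e^(0.036·RH+0.049·T) = 1.007 μm/a
  sum: 0.08166 + 1.007 → r_corr = 1.088 μm/a
Power-law: D(8) = r_corr · 8^0.667
  D(8) = 1.088 × 8^0.667 = 1.088 × 4.003 = 4.356 μm
  Mass loss = 4.356 μm × 8.96 g/cm³ = 39.03 g·m⁻²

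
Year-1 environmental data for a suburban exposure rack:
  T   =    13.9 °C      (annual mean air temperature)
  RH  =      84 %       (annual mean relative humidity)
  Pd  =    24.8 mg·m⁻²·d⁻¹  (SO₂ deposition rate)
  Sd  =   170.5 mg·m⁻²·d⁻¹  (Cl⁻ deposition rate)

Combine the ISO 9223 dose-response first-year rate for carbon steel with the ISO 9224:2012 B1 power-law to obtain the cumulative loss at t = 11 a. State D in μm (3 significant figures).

D(11) = 384 μm

carbon steel: temperature factor f = -0.054·(3.9) = -0.2106
  sulphur-dioxide contribution → 40.85 μm/a
  chloride contribution → 68.8 μm/a
  total first-year rate 109.7 μm/a
Power-law: D(11) = r_corr · 11^0.523
  D(11) = 109.7 × 11^0.523 = 109.7 × 3.505 = 384.3 μm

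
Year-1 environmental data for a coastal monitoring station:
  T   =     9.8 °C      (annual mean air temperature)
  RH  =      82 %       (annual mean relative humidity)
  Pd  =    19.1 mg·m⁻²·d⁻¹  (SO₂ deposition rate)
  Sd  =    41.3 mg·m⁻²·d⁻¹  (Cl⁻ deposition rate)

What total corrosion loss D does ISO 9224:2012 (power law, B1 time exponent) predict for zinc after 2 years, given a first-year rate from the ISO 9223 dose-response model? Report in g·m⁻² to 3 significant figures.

zinc: f(T) = +0.038·(T−10) [T≤10 °C] = -0.0076
  sulphur-dioxide contribution → 2.038 μm/a
  chloride contribution → 0.6468 μm/a
  ⇒ r_corr(zinc) = 2.684 μm/a
ISO 9224: D(t) = r_corr · t^b with b = 0.813 (zinc, B1)
  D(2) = 2.684 × 2^0.813 = 2.684 × 1.757 = 4.716 μm
  Mass loss = 4.716 μm × 7.14 g/cm³ = 33.67 g·m⁻²

D(2) = 33.7 g·m⁻²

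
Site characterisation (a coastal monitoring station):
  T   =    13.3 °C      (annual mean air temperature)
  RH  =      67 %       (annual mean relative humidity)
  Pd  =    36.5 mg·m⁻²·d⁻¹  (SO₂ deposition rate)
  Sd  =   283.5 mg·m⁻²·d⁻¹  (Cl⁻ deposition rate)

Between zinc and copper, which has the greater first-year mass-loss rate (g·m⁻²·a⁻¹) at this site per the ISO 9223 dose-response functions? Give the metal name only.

zinc

zinc: temperature factor f = -0.071·(3.3) = -0.2343
  SO₂ term: 0.0129·36.5^0.44·exp(0.046·67-0.2343) = 1.083
  Cl⁻ term: 0.0175·283.5^0.57·exp(0.008·67+0.085·13.3) = 2.316
  sum: 1.083 + 2.316 → r_corr = 3.399 μm/a
  mass loss = 3.399 μm/a × 7.14 g/cm³ = 24.27 g·m⁻²·a⁻¹
copper: f(T) = -0.080·(T−10) [T>10 °C] = -0.2640
  Pd branch = 0.0053·Pd^0.26·e^(0.059·RH+f) = 0.5402 μm/a
  Sd branch = 0.01025·Sd^0.27·e^(0.036·RH+0.049·T) = 1.008 μm/a
  sum: 0.5402 + 1.008 → r_corr = 1.548 μm/a
  mass loss = 1.548 μm/a × 8.96 g/cm³ = 13.87 g·m⁻²·a⁻¹
Ordering by g·m⁻²·a⁻¹: zinc (24.3) > copper (13.9)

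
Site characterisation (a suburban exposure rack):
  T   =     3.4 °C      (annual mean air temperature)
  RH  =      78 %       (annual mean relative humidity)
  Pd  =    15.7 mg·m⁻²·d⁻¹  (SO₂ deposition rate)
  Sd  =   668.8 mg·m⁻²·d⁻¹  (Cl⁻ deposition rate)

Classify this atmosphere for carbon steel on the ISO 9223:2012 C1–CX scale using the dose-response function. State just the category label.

carbon steel: T≤10 °C ⇒ hinge +0.150·(3.4−10) = -0.9900
  sulphur-dioxide contribution → 13.1 μm/a
  chloride contribution → 86.54 μm/a
  total first-year rate 99.64 μm/a
Category bounds: 80…200 μm/a bracket r_corr ⇒ C5

C5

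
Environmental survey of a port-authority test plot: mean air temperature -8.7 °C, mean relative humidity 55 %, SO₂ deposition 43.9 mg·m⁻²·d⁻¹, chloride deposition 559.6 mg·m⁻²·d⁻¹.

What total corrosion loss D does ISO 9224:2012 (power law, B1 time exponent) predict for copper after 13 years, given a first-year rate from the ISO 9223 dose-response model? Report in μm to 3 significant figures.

copper: temperature factor f = +0.126·(-18.7) = -2.3562
  Pd branch = 0.0053·Pd^0.26·e^(0.059·RH+f) = 0.03446 μm/a
  Cl⁻ term: 0.01025·559.6^0.27·exp(0.036·55+0.049·-8.7) = 0.2676
  sum: 0.03446 + 0.2676 → r_corr = 0.302 μm/a
Long-term exponent b (ISO 9224 Table 2, B1) = 0.667
  D(13) = 0.302 × 13^0.667 = 0.302 × 5.534 = 1.671 μm

D(13) = 1.67 μm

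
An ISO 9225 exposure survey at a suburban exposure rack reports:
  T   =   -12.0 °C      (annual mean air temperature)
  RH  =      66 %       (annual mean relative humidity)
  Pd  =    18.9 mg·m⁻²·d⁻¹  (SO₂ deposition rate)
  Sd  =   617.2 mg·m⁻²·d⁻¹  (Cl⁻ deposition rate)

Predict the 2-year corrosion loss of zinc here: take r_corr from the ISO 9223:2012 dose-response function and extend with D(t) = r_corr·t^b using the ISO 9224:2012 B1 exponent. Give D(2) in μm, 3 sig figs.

D(2) = 1.48 μm

zinc: T≤10 °C ⇒ hinge +0.038·(-12.0−10) = -0.8360
  Pd branch = 0.0129·Pd^0.44·e^(0.046·RH+f) = 0.4243 μm/a
  Sd branch = 0.0175·Sd^0.57·e^(0.008·RH+0.085·T) = 0.4168 μm/a
  sum: 0.4243 + 0.4168 → r_corr = 0.8411 μm/a
Long-term exponent b (ISO 9224 Table 2, B1) = 0.813
  D(2) = 0.8411 × 2^0.813 = 0.8411 × 1.757 = 1.478 μm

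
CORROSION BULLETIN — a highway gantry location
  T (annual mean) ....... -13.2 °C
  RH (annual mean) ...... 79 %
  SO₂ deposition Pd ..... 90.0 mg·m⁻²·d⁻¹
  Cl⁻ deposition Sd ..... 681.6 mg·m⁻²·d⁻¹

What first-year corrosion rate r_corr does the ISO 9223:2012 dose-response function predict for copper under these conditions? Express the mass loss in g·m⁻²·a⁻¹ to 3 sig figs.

r_corr = 5.68 g·m⁻²·a⁻¹

copper: temperature factor f = +0.126·(-23.2) = -2.9232
  SO₂ term: 0.0053·90.0^0.26·exp(0.059·79-2.9232) = 0.09707
  Cl⁻ term: 0.01025·681.6^0.27·exp(0.036·79+0.049·-13.2) = 0.537
  r_corr = 0.09707 + 0.537 = 0.6341 μm/a
Convert to mass loss: 0.6341 μm/a × 8.96 g/cm³ = 5.682 g·m⁻²·a⁻¹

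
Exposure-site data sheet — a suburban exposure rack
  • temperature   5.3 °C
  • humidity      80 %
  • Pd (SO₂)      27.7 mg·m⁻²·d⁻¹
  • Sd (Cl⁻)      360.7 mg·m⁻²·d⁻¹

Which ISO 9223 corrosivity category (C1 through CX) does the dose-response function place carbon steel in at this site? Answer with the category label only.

C5

carbon steel: f(T) = +0.150·(T−10) [T≤10 °C] = -0.7050
  Pd branch = 1.77·Pd^0.52·e^(0.02·RH+f) = 24.36 μm/a
  Sd branch = 0.102·Sd^0.62·e^(0.033·RH+0.04·T) = 68.02 μm/a
  r_corr = 24.36 + 68.02 = 92.38 μm/a
92.4 μm/a falls in (80, 200] for carbon steel → category C5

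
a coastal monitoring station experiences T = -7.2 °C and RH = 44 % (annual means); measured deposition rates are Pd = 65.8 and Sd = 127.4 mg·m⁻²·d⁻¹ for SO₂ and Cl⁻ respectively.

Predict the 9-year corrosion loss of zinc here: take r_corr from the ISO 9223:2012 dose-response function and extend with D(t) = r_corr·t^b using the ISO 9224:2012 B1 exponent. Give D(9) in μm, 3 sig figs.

D(9) = 3.19 μm

zinc: temperature factor f = +0.038·(-17.2) = -0.6536
  Pd branch = 0.0129·Pd^0.44·e^(0.046·RH+f) = 0.3205 μm/a
  Cl⁻ term: 0.0175·127.4^0.57·exp(0.008·44+0.085·-7.2) = 0.2138
  sum: 0.3205 + 0.2138 → r_corr = 0.5343 μm/a
Power-law: D(9) = r_corr · 9^0.813
  D(9) = 0.5343 × 9^0.813 = 0.5343 × 5.968 = 3.188 μm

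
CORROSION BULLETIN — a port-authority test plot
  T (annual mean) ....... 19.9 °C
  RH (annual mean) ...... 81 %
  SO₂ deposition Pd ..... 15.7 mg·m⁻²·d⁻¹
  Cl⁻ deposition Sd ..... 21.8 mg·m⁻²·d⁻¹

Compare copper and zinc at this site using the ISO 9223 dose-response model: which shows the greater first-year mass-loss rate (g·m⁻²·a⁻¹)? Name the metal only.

copper: f(T) = -0.080·(T−10) [T>10 °C] = -0.7920
  sulphur-dioxide contribution → 0.5844 μm/a
  chloride contribution → 1.153 μm/a
  total first-year rate 1.738 μm/a
  mass loss = 1.738 μm/a × 8.96 g/cm³ = 15.57 g·m⁻²·a⁻¹
zinc: temperature factor f = -0.071·(9.9) = -0.7029
  sulphur-dioxide contribution → 0.8906 μm/a
  chloride contribution → 1.052 μm/a
  ⇒ r_corr(zinc) = 1.943 μm/a
  mass loss = 1.943 μm/a × 7.14 g/cm³ = 13.87 g·m⁻²·a⁻¹
Ordering by g·m⁻²·a⁻¹: copper (15.6) > zinc (13.9)

copper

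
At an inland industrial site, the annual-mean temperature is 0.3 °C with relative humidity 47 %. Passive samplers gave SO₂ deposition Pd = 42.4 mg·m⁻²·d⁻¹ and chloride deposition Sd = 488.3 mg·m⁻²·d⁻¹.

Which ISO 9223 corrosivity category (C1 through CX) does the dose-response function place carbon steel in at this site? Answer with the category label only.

carbon steel: f(T) = +0.150·(T−10) [T≤10 °C] = -1.4550
  Pd branch = 1.77·Pd^0.52·e^(0.02·RH+f) = 7.422 μm/a
  Sd branch = 0.102·Sd^0.62·e^(0.033·RH+0.04·T) = 22.61 μm/a
  sum: 7.422 + 22.61 → r_corr = 30.04 μm/a
ISO 9223 Table 2 (carbon steel): 25 < 30 ≤ 50 μm/a ⇒ C3

C3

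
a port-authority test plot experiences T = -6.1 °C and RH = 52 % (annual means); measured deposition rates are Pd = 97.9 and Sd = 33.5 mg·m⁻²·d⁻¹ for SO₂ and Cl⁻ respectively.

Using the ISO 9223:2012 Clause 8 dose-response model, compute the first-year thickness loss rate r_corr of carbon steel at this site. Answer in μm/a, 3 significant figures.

r_corr = 8.77 μm/a

carbon steel: f(T) = +0.150·(T−10) [T≤10 °C] = -2.4150
  Pd branch = 1.77·Pd^0.52·e^(0.02·RH+f) = 4.853 μm/a
  Sd branch = 0.102·Sd^0.62·e^(0.033·RH+0.04·T) = 3.921 μm/a
  sum: 4.853 + 3.921 → r_corr = 8.774 μm/a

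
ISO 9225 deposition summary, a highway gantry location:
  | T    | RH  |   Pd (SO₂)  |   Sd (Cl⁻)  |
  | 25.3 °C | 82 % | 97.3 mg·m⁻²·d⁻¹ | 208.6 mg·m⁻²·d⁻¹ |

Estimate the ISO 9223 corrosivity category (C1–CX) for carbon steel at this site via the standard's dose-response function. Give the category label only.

C5

carbon steel: f(T) = -0.054·(T−10) [T>10 °C] = -0.8262
  SO₂ term: 1.77·97.3^0.52·exp(0.02·82-0.8262) = 43.17
  Sd branch = 0.102·Sd^0.62·e^(0.033·RH+0.04·T) = 115.2 μm/a
  r_corr = 43.17 + 115.2 = 158.3 μm/a
158 μm/a falls in (80, 200] for carbon steel → category C5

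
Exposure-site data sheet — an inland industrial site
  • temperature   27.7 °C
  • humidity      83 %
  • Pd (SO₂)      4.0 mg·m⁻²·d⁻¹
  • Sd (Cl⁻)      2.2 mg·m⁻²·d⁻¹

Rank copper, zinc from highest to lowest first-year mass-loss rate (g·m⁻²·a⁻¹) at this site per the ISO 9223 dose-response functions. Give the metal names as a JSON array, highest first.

["copper", "zinc"]

copper: temperature factor f = -0.080·(17.7) = -1.4160
  Pd branch = 0.0053·Pd^0.26·e^(0.059·RH+f) = 0.2469 μm/a
  Sd branch = 0.01025·Sd^0.27·e^(0.036·RH+0.049·T) = 0.978 μm/a
  sum: 0.2469 + 0.978 → r_corr = 1.225 μm/a
  mass loss = 1.225 μm/a × 8.96 g/cm³ = 10.98 g·m⁻²·a⁻¹
zinc: T>10 °C ⇒ hinge -0.071·(27.7−10) = -1.2567
  Pd branch = 0.0129·Pd^0.44·e^(0.046·RH+f) = 0.3075 μm/a
  Sd branch = 0.0175·Sd^0.57·e^(0.008·RH+0.085·T) = 0.5612 μm/a
  sum: 0.3075 + 0.5612 → r_corr = 0.8687 μm/a
  mass loss = 0.8687 μm/a × 7.14 g/cm³ = 6.203 g·m⁻²·a⁻¹
Ordering by g·m⁻²·a⁻¹: copper (11) > zinc (6.2)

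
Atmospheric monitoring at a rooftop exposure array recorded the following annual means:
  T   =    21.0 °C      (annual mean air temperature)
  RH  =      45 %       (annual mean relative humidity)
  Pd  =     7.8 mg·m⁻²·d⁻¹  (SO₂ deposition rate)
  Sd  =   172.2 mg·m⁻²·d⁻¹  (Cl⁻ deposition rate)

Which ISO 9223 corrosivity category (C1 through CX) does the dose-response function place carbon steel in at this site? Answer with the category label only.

C3

carbon steel: temperature factor f = -0.054·(11.0) = -0.5940
  SO₂ term: 1.77·7.8^0.52·exp(0.02·45-0.5940) = 6.994
  Cl⁻ term: 0.102·172.2^0.62·exp(0.033·45+0.04·21.0) = 25.39
  sum: 6.994 + 25.39 → r_corr = 32.39 μm/a
32.4 μm/a falls in (25, 50] for carbon steel → category C3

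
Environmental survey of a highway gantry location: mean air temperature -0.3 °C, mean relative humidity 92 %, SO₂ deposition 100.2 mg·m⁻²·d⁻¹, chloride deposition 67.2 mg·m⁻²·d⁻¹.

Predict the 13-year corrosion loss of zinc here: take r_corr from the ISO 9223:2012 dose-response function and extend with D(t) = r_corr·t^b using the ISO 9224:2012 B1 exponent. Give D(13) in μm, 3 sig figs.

D(13) = 39.8 μm

zinc: T≤10 °C ⇒ hinge +0.038·(-0.3−10) = -0.3914
  Pd branch = 0.0129·Pd^0.44·e^(0.046·RH+f) = 4.56 μm/a
  Cl⁻ term: 0.0175·67.2^0.57·exp(0.008·92+0.085·-0.3) = 0.3919
  r_corr = 4.56 + 0.3919 = 4.951 μm/a
Long-term exponent b (ISO 9224 Table 2, B1) = 0.813
  D(13) = 4.951 × 13^0.813 = 4.951 × 8.047 = 39.84 μm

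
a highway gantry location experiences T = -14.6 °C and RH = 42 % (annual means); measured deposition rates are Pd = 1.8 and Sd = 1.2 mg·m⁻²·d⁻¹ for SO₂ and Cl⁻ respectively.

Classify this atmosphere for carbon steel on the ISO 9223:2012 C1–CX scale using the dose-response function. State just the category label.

carbon steel: temperature factor f = +0.150·(-24.6) = -3.6900
  sulphur-dioxide contribution → 0.139 μm/a
  chloride contribution → 0.2547 μm/a
  total first-year rate 0.3937 μm/a
0.394 μm/a falls in (0, 1.3] for carbon steel → category C1

C1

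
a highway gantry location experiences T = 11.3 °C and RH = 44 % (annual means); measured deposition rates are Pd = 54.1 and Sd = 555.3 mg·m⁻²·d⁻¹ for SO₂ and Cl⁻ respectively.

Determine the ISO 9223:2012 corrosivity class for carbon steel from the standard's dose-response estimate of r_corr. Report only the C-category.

C4

carbon steel: temperature factor f = -0.054·(1.3) = -0.0702
  Pd branch = 1.77·Pd^0.52·e^(0.02·RH+f) = 31.69 μm/a
  Cl⁻ term: 0.102·555.3^0.62·exp(0.033·44+0.04·11.3) = 34.44
  r_corr = 31.69 + 34.44 = 66.13 μm/a
66.1 μm/a falls in (50, 80] for carbon steel → category C4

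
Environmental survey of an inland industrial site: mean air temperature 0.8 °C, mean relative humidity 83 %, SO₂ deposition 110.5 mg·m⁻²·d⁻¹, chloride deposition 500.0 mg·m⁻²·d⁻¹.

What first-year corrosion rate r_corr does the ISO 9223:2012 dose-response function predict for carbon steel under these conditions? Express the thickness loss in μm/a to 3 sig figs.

carbon steel: temperature factor f = +0.150·(-9.2) = -1.3800
  SO₂ term: 1.77·110.5^0.52·exp(0.02·83-1.3800) = 27.05
  Sd branch = 0.102·Sd^0.62·e^(0.033·RH+0.04·T) = 76.81 μm/a
  sum: 27.05 + 76.81 → r_corr = 103.9 μm/a

r_corr = 104 μm/a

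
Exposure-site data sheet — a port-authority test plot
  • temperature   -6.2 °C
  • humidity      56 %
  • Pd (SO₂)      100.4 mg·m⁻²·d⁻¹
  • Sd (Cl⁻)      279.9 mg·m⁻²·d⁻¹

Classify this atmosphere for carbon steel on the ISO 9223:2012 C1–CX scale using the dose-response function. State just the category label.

C2

carbon steel: f(T) = +0.150·(T−10) [T≤10 °C] = -2.4300
  SO₂ term: 1.77·100.4^0.52·exp(0.02·56-2.4300) = 5.247
  Sd branch = 0.102·Sd^0.62·e^(0.033·RH+0.04·T) = 16.62 μm/a
  sum: 5.247 + 16.62 → r_corr = 21.87 μm/a
21.9 μm/a falls in (1.3, 25] for carbon steel → category C2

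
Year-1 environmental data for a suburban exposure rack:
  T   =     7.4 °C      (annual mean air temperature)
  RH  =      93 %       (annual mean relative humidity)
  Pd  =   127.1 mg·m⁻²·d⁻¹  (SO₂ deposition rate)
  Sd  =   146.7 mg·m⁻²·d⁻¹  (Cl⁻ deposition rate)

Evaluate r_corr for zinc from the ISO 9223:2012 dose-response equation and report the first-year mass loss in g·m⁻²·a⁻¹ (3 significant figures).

zinc: T≤10 °C ⇒ hinge +0.038·(7.4−10) = -0.0988
  SO₂ term: 0.0129·127.1^0.44·exp(0.046·93-0.0988) = 7.103
  Cl⁻ term: 0.0175·146.7^0.57·exp(0.008·93+0.085·7.4) = 1.186
  sum: 7.103 + 1.186 → r_corr = 8.289 μm/a
Convert to mass loss: 8.289 μm/a × 7.14 g/cm³ = 59.18 g·m⁻²·a⁻¹

r_corr = 59.2 g·m⁻²·a⁻¹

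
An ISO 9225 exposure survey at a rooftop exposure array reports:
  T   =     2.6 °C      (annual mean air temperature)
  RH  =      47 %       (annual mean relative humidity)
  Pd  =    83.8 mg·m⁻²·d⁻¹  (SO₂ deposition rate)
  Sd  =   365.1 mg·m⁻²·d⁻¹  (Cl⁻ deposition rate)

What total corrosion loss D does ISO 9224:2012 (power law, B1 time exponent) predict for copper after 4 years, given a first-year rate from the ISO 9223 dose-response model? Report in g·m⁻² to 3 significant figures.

D(4) = 9.41 g·m⁻²

copper: T≤10 °C ⇒ hinge +0.126·(2.6−10) = -0.9324
  SO₂ term: 0.0053·83.8^0.26·exp(0.059·47-0.9324) = 0.1056
  Sd branch = 0.01025·Sd^0.27·e^(0.036·RH+0.049·T) = 0.311 μm/a
  r_corr = 0.1056 + 0.311 = 0.4166 μm/a
Power-law: D(4) = r_corr · 4^0.667
  D(4) = 0.4166 × 4^0.667 = 0.4166 × 2.521 = 1.05 μm
  Mass loss = 1.05 μm × 8.96 g/cm³ = 9.41 g·m⁻²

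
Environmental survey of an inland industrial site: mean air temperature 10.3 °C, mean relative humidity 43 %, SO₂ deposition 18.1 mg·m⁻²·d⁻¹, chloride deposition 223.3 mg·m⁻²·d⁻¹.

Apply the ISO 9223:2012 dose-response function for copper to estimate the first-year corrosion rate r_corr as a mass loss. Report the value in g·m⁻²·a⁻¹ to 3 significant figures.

copper: T>10 °C ⇒ hinge -0.080·(10.3−10) = -0.0240
  Pd branch = 0.0053·Pd^0.26·e^(0.059·RH+f) = 0.1389 μm/a
  Sd branch = 0.01025·Sd^0.27·e^(0.036·RH+0.049·T) = 0.3439 μm/a
  r_corr = 0.1389 + 0.3439 = 0.4828 μm/a
Convert to mass loss: 0.4828 μm/a × 8.96 g/cm³ = 4.326 g·m⁻²·a⁻¹

r_corr = 4.33 g·m⁻²·a⁻¹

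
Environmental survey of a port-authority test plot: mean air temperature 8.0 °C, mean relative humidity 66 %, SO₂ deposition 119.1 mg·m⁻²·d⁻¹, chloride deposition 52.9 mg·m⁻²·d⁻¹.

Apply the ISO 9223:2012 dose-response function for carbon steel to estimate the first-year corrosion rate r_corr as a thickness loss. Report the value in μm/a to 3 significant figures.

r_corr = 73.5 μm/a

carbon steel: T≤10 °C ⇒ hinge +0.150·(8.0−10) = -0.3000
  SO₂ term: 1.77·119.1^0.52·exp(0.02·66-0.3000) = 58.94
  Cl⁻ term: 0.102·52.9^0.62·exp(0.033·66+0.04·8.0) = 14.52
  r_corr = 58.94 + 14.52 = 73.46 μm/a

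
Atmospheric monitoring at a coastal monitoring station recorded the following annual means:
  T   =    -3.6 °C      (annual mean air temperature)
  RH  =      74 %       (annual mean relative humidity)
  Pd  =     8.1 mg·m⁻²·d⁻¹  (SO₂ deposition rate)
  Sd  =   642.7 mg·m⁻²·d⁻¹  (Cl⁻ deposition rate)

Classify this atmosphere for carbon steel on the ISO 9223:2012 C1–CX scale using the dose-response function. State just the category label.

carbon steel: T≤10 °C ⇒ hinge +0.150·(-3.6−10) = -2.0400
  sulphur-dioxide contribution → 3 μm/a
  chloride contribution → 55.92 μm/a
  ⇒ r_corr(carbon steel) = 58.92 μm/a
Category bounds: 50…80 μm/a bracket r_corr ⇒ C4

C4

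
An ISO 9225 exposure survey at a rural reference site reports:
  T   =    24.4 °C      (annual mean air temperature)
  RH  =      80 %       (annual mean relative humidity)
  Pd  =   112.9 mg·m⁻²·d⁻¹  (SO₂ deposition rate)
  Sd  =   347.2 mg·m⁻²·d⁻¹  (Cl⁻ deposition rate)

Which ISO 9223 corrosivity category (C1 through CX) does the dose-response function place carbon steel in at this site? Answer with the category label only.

carbon steel: f(T) = -0.054·(T−10) [T>10 °C] = -0.7776
  SO₂ term: 1.77·112.9^0.52·exp(0.02·80-0.7776) = 47.05
  Cl⁻ term: 0.102·347.2^0.62·exp(0.033·80+0.04·24.4) = 142.6
  r_corr = 47.05 + 142.6 = 189.7 μm/a
190 μm/a falls in (80, 200] for carbon steel → category C5

C5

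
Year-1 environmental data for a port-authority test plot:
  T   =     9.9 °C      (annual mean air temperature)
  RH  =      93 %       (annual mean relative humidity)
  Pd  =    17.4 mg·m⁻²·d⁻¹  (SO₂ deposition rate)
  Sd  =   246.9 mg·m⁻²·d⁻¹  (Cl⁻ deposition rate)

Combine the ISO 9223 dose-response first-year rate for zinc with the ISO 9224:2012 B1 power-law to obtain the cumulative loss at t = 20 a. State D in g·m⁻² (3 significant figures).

D(20) = 427 g·m⁻²

zinc: T≤10 °C ⇒ hinge +0.038·(9.9−10) = -0.0038
  SO₂ term: 0.0129·17.4^0.44·exp(0.046·93-0.0038) = 3.256
  Sd branch = 0.0175·Sd^0.57·e^(0.008·RH+0.085·T) = 1.974 μm/a
  sum: 3.256 + 1.974 → r_corr = 5.23 μm/a
ISO 9224: D(t) = r_corr · t^b with b = 0.813 (zinc, B1)
  D(20) = 5.23 × 20^0.813 = 5.23 × 11.42 = 59.74 μm
  Mass loss = 59.74 μm × 7.14 g/cm³ = 426.5 g·m⁻²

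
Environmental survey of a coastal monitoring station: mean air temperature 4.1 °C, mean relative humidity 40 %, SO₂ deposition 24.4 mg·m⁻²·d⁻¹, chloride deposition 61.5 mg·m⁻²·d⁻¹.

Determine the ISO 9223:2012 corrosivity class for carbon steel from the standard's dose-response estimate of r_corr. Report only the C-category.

C2

carbon steel: f(T) = +0.150·(T−10) [T≤10 °C] = -0.8850
  sulphur-dioxide contribution → 8.561 μm/a
  chloride contribution → 5.784 μm/a
  ⇒ r_corr(carbon steel) = 14.34 μm/a
14.3 μm/a falls in (1.3, 25] for carbon steel → category C2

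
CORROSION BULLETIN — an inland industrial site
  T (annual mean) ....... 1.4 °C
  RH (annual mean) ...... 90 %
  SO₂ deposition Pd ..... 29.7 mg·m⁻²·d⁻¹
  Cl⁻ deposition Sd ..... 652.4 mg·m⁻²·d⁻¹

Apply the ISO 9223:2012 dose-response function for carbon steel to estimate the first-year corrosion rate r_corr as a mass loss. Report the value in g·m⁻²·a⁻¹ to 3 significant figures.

carbon steel: temperature factor f = +0.150·(-8.6) = -1.2900
  SO₂ term: 1.77·29.7^0.52·exp(0.02·90-1.2900) = 17.19
  Cl⁻ term: 0.102·652.4^0.62·exp(0.033·90+0.04·1.4) = 116.9
  sum: 17.19 + 116.9 → r_corr = 134.1 μm/a
Convert to mass loss: 134.1 μm/a × 7.85 g/cm³ = 1053 g·m⁻²·a⁻¹

r_corr = 1.05e+03 g·m⁻²·a⁻¹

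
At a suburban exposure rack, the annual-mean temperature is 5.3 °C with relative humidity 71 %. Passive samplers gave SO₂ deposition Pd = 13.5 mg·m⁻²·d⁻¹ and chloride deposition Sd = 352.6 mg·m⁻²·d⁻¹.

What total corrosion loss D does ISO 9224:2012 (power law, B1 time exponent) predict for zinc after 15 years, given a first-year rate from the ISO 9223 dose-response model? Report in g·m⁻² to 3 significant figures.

zinc: temperature factor f = +0.038·(-4.7) = -0.1786
  Pd branch = 0.0129·Pd^0.44·e^(0.046·RH+f) = 0.8887 μm/a
  Sd branch = 0.0175·Sd^0.57·e^(0.008·RH+0.085·T) = 1.372 μm/a
  r_corr = 0.8887 + 1.372 = 2.261 μm/a
ISO 9224: D(t) = r_corr · t^b with b = 0.813 (zinc, B1)
  D(15) = 2.261 × 15^0.813 = 2.261 × 9.04 = 20.44 μm
  Mass loss = 20.44 μm × 7.14 g/cm³ = 145.9 g·m⁻²

D(15) = 146 g·m⁻²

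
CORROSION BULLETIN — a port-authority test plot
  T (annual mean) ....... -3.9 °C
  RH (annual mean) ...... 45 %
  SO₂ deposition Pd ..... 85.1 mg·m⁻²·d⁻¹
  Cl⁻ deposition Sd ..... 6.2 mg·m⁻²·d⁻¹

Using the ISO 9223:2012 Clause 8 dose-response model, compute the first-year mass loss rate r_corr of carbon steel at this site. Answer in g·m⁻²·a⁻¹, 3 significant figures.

carbon steel: T≤10 °C ⇒ hinge +0.150·(-3.9−10) = -2.0850
  Pd branch = 1.77·Pd^0.52·e^(0.02·RH+f) = 5.456 μm/a
  Cl⁻ term: 0.102·6.2^0.62·exp(0.033·45+0.04·-3.9) = 1.194
  r_corr = 5.456 + 1.194 = 6.65 μm/a
Convert to mass loss: 6.65 μm/a × 7.85 g/cm³ = 52.21 g·m⁻²·a⁻¹

r_corr = 52.2 g·m⁻²·a⁻¹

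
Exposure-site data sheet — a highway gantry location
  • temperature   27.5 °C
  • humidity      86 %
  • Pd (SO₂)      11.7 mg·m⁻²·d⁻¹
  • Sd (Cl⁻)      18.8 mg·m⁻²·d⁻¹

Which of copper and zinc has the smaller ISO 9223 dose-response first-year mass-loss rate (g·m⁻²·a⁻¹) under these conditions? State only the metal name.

copper: T>10 °C ⇒ hinge -0.080·(27.5−10) = -1.4000
  Pd branch = 0.0053·Pd^0.26·e^(0.059·RH+f) = 0.3959 μm/a
  Sd branch = 0.01025·Sd^0.27·e^(0.036·RH+0.049·T) = 1.925 μm/a
  r_corr = 0.3959 + 1.925 = 2.321 μm/a
  mass loss = 2.321 μm/a × 8.96 g/cm³ = 20.8 g·m⁻²·a⁻¹
zinc: temperature factor f = -0.071·(17.5) = -1.2425
  Pd branch = 0.0129·Pd^0.44·e^(0.046·RH+f) = 0.5742 μm/a
  Sd branch = 0.0175·Sd^0.57·e^(0.008·RH+0.085·T) = 1.92 μm/a
  r_corr = 0.5742 + 1.92 = 2.494 μm/a
  mass loss = 2.494 μm/a × 7.14 g/cm³ = 17.81 g·m⁻²·a⁻¹
Ordering by g·m⁻²·a⁻¹: copper (20.8) > zinc (17.8)

zinc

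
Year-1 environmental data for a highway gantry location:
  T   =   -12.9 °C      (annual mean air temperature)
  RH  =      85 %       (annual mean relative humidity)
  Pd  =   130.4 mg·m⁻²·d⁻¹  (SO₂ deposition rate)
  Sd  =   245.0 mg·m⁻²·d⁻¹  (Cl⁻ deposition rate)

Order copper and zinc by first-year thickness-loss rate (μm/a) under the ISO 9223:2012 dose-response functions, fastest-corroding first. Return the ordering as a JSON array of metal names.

["zinc", "copper"]

copper: T≤10 °C ⇒ hinge +0.126·(-12.9−10) = -2.8854
  SO₂ term: 0.0053·130.4^0.26·exp(0.059·85-2.8854) = 0.1582
  Sd branch = 0.01025·Sd^0.27·e^(0.036·RH+0.049·T) = 0.5131 μm/a
  r_corr = 0.1582 + 0.5131 = 0.6713 μm/a
zinc: temperature factor f = +0.038·(-22.9) = -0.8702
  SO₂ term: 0.0129·130.4^0.44·exp(0.046·85-0.8702) = 2.299
  Sd branch = 0.0175·Sd^0.57·e^(0.008·RH+0.085·T) = 0.2654 μm/a
  r_corr = 2.299 + 0.2654 = 2.564 μm/a
Ordering by μm/a: zinc (2.56) > copper (0.671)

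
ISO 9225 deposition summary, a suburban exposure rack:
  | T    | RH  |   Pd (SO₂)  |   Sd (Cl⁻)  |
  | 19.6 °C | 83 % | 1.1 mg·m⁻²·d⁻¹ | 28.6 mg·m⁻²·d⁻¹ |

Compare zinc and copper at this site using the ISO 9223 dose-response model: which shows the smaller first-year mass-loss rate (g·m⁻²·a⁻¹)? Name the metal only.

zinc

zinc: temperature factor f = -0.071·(9.6) = -0.6816
  sulphur-dioxide contribution → 0.3097 μm/a
  chloride contribution → 1.216 μm/a
  ⇒ r_corr(zinc) = 1.526 μm/a
  mass loss = 1.526 μm/a × 7.14 g/cm³ = 10.9 g·m⁻²·a⁻¹
copper: f(T) = -0.080·(T−10) [T>10 °C] = -0.7680
  sulphur-dioxide contribution → 0.3375 μm/a
  chloride contribution → 1.314 μm/a
  total first-year rate 1.652 μm/a
  mass loss = 1.652 μm/a × 8.96 g/cm³ = 14.8 g·m⁻²·a⁻¹
Ordering by g·m⁻²·a⁻¹: copper (14.8) > zinc (10.9)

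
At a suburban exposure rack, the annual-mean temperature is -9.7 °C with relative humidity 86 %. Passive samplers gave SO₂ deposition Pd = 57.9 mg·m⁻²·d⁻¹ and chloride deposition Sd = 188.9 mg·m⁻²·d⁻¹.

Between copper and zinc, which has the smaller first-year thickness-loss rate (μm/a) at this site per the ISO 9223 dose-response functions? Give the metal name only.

copper

copper: temperature factor f = +0.126·(-19.7) = -2.4822
  sulphur-dioxide contribution → 0.2033 μm/a
  chloride contribution → 0.58 μm/a
  total first-year rate 0.7834 μm/a
zinc: temperature factor f = +0.038·(-19.7) = -0.7486
  sulphur-dioxide contribution → 1.902 μm/a
  chloride contribution → 0.3028 μm/a
  ⇒ r_corr(zinc) = 2.204 μm/a
Ordering by μm/a: zinc (2.2) > copper (0.783)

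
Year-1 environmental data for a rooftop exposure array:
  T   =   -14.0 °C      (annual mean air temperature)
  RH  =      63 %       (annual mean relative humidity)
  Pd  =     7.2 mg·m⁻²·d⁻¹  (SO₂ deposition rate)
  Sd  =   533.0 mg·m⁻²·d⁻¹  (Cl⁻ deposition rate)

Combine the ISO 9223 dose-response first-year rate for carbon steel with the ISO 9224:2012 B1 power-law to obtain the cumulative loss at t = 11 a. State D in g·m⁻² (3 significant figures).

D(11) = 642 g·m⁻²

carbon steel: f(T) = +0.150·(T−10) [T≤10 °C] = -3.6000
  Pd branch = 1.77·Pd^0.52·e^(0.02·RH+f) = 0.4759 μm/a
  Sd branch = 0.102·Sd^0.62·e^(0.033·RH+0.04·T) = 22.85 μm/a
  sum: 0.4759 + 22.85 → r_corr = 23.32 μm/a
ISO 9224: D(t) = r_corr · t^b with b = 0.523 (carbon steel, B1)
  D(11) = 23.32 × 11^0.523 = 23.32 × 3.505 = 81.75 μm
  Mass loss = 81.75 μm × 7.85 g/cm³ = 641.7 g·m⁻²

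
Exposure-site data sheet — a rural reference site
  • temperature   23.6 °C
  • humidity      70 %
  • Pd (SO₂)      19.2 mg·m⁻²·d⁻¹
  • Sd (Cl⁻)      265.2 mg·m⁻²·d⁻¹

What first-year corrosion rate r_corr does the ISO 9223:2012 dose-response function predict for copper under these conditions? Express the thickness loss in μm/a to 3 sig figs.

r_corr = 2.07 μm/a

copper: f(T) = -0.080·(T−10) [T>10 °C] = -1.0880
  SO₂ term: 0.0053·19.2^0.26·exp(0.059·70-1.0880) = 0.2394
  Sd branch = 0.01025·Sd^0.27·e^(0.036·RH+0.049·T) = 1.827 μm/a
  r_corr = 0.2394 + 1.827 = 2.066 μm/a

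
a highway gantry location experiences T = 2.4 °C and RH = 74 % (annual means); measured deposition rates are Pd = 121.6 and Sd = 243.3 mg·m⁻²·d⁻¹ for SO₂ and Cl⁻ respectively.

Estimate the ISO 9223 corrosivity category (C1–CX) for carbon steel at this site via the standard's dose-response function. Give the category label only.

C4

carbon steel: f(T) = +0.150·(T−10) [T≤10 °C] = -1.1400
  sulphur-dioxide contribution → 30.19 μm/a
  chloride contribution → 38.93 μm/a
  ⇒ r_corr(carbon steel) = 69.11 μm/a
ISO 9223 Table 2 (carbon steel): 50 < 69.1 ≤ 80 μm/a ⇒ C4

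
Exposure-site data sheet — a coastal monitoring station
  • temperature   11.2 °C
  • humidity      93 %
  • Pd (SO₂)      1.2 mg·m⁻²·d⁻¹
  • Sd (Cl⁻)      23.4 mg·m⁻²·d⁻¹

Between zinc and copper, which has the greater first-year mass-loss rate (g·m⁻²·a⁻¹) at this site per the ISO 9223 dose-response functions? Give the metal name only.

zinc: temperature factor f = -0.071·(1.2) = -0.0852
  Pd branch = 0.0129·Pd^0.44·e^(0.046·RH+f) = 0.9254 μm/a
  Sd branch = 0.0175·Sd^0.57·e^(0.008·RH+0.085·T) = 0.5755 μm/a
  r_corr = 0.9254 + 0.5755 = 1.501 μm/a
  mass loss = 1.501 μm/a × 7.14 g/cm³ = 10.72 g·m⁻²·a⁻¹
copper: temperature factor f = -0.080·(1.2) = -0.0960
  Pd branch = 0.0053·Pd^0.26·e^(0.059·RH+f) = 1.219 μm/a
  Sd branch = 0.01025·Sd^0.27·e^(0.036·RH+0.049·T) = 1.182 μm/a
  r_corr = 1.219 + 1.182 = 2.402 μm/a
  mass loss = 2.402 μm/a × 8.96 g/cm³ = 21.52 g·m⁻²·a⁻¹
Ordering by g·m⁻²·a⁻¹: copper (21.5) > zinc (10.7)

copper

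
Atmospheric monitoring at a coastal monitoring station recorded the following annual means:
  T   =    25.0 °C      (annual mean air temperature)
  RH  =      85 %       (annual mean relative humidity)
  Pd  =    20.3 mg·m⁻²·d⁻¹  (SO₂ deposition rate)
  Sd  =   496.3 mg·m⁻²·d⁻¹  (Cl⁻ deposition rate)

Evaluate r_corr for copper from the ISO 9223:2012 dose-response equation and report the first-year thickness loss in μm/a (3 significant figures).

r_corr = 4.50 μm/a

copper: T>10 °C ⇒ hinge -0.080·(25.0−10) = -1.2000
  Pd branch = 0.0053·Pd^0.26·e^(0.059·RH+f) = 0.5261 μm/a
  Sd branch = 0.01025·Sd^0.27·e^(0.036·RH+0.049·T) = 3.977 μm/a
  sum: 0.5261 + 3.977 → r_corr = 4.503 μm/a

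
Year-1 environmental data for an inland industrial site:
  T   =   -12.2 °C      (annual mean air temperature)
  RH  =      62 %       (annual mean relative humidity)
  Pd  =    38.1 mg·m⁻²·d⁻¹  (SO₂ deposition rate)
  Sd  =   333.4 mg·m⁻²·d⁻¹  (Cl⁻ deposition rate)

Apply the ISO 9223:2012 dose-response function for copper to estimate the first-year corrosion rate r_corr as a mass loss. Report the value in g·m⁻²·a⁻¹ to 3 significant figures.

copper: temperature factor f = +0.126·(-22.2) = -2.7972
  SO₂ term: 0.0053·38.1^0.26·exp(0.059·62-2.7972) = 0.0323
  Cl⁻ term: 0.01025·333.4^0.27·exp(0.036·62+0.049·-12.2) = 0.2521
  r_corr = 0.0323 + 0.2521 = 0.2844 μm/a
Convert to mass loss: 0.2844 μm/a × 8.96 g/cm³ = 2.549 g·m⁻²·a⁻¹

r_corr = 2.55 g·m⁻²·a⁻¹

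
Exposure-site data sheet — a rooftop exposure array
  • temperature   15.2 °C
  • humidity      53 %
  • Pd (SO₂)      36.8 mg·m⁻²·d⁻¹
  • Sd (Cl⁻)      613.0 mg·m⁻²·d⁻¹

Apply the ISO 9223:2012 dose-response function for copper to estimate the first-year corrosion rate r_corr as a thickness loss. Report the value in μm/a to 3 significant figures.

copper: temperature factor f = -0.080·(5.2) = -0.4160
  sulphur-dioxide contribution → 0.2036 μm/a
  chloride contribution → 0.8231 μm/a
  ⇒ r_corr(copper) = 1.027 μm/a

r_corr = 1.03 μm/a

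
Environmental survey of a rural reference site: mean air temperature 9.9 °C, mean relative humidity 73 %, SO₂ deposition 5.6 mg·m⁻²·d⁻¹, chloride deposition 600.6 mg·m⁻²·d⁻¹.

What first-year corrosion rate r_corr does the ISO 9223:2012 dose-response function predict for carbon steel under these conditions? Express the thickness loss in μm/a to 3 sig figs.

r_corr = 107 μm/a

carbon steel: temperature factor f = +0.150·(-0.1) = -0.0150
  SO₂ term: 1.77·5.6^0.52·exp(0.02·73-0.0150) = 18.39
  Sd branch = 0.102·Sd^0.62·e^(0.033·RH+0.04·T) = 89.03 μm/a
  sum: 18.39 + 89.03 → r_corr = 107.4 μm/a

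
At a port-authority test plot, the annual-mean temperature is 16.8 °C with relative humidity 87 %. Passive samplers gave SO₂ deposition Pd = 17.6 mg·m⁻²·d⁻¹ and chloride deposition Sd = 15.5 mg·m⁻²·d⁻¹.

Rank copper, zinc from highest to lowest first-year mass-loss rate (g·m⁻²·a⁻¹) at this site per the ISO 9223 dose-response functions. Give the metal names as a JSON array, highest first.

copper: temperature factor f = -0.080·(6.8) = -0.5440
  Pd branch = 0.0053·Pd^0.26·e^(0.059·RH+f) = 1.099 μm/a
  Cl⁻ term: 0.01025·15.5^0.27·exp(0.036·87+0.049·16.8) = 1.122
  r_corr = 1.099 + 1.122 = 2.221 μm/a
  mass loss = 2.221 μm/a × 8.96 g/cm³ = 19.9 g·m⁻²·a⁻¹
zinc: f(T) = -0.071·(T−10) [T>10 °C] = -0.4828
  Pd branch = 0.0129·Pd^0.44·e^(0.046·RH+f) = 1.538 μm/a
  Cl⁻ term: 0.0175·15.5^0.57·exp(0.008·87+0.085·16.8) = 0.6982
  sum: 1.538 + 0.6982 → r_corr = 2.236 μm/a
  mass loss = 2.236 μm/a × 7.14 g/cm³ = 15.97 g·m⁻²·a⁻¹
Ordering by g·m⁻²·a⁻¹: copper (19.9) > zinc (16)

["copper", "zinc"]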